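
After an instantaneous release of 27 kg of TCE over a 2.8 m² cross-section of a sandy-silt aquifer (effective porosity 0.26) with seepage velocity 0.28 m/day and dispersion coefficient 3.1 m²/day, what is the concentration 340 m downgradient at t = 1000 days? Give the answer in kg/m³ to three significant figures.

0.141 kg/m³

For an instantaneous plane source, C(x,t) = M/(n_e·A·√(4πDt)) · exp(−(x−vt)²/(4Dt)), with n_e·A the pore (flow) area.
Plume center vt = 0.28 × 1000 = 280 m, so the well at 340 m is 60 m downgradient of the peak.
√(4πDt) = 197.4 m, giving peak height M/(n_e·A·√(4πDt)) = 27/(0.26 × 2.8 × 197.4) = 0.1879 kg/m³.
(x−vt)²/(4Dt) = (60)²/(4 × 3.1 × 1000) = 0.2903; exp(−0.2903) = 0.7480.
C = 0.1879 × 0.7480 = 0.141 kg/m³.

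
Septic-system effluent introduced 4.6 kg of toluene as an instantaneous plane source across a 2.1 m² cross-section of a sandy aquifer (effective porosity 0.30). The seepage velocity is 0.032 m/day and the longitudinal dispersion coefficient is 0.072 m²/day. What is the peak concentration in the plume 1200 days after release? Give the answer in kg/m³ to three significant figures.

0.222 kg/m³

The peak of an instantaneous 1D plume sits at x = vt; there the Gaussian factor is 1 and C_max = M/(n_e·A·√(4πDt)), where n_e·A is the pore area the mass is dissolved in.
√(4πDt) = √(4π × 0.072 × 1200) = 32.95 m, so C_max = 4.6/(0.30 × 2.1 × 32.95) = 0.222 kg/m³.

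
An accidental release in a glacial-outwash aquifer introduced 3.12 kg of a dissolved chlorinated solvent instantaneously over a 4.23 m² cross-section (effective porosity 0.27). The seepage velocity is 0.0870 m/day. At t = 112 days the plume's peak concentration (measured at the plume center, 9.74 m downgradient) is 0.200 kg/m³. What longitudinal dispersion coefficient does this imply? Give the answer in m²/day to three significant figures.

At the plume center C_max = M/(n_e·A·√(4πDt)), so D = M²/(4πt·(n_e·A·C_max)²).
n_e·A·C_max = 0.27 × 4.23 × 0.200 = 0.2284 kg/m.
D = 3.12²/(4π × 112 × 0.2284²) = 0.133 m²/day.

0.133 m²/day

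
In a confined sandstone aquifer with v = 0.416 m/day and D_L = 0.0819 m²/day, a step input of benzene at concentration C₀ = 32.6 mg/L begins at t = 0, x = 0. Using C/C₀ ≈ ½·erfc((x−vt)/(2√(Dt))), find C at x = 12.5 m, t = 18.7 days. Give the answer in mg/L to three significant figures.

For a continuous step input, C/C₀ ≈ ½·erfc((x−vt)/(2√(Dt))).
vt = 0.416 × 18.7 = 7.7792 m and 2√(Dt) = 2√(0.0819 × 18.7) = 2.475 m.
Argument (x−vt)/(2√(Dt)) = (12.5 − 7.7792)/2.475 = 1.907; ½·erfc(1.907) = 0.003499.
C = 32.6 × 0.003499 = 0.114 mg/L.

0.114 mg/L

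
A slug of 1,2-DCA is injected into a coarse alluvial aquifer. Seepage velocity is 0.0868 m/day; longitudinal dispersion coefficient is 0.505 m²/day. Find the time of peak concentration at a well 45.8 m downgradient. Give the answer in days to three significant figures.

For the 1D instantaneous-source solution, setting ∂C/∂t = 0 at fixed x gives v²t² + 2Dt − x² = 0, so t = (√(D² + v²x²) − D)/v².
√(D² + v²x²) = √(0.505² + 0.0868² × 45.8²) = 4.007; v² = 0.00753424.
t = (4.007 − 0.505)/0.00753424 = 465 days (vs. the pure-advection estimate x/v = 528 d).

465 days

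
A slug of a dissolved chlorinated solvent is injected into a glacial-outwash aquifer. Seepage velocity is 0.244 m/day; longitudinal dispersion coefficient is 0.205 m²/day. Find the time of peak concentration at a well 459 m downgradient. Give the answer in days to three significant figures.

1880 days

For the 1D instantaneous-source solution, setting ∂C/∂t = 0 at fixed x gives v²t² + 2Dt − x² = 0, so t = (√(D² + v²x²) − D)/v².
√(D² + v²x²) = √(0.205² + 0.244² × 459²) = 112.0; v² = 0.059536.
t = (112.0 − 0.205)/0.059536 = 1880 days (vs. the pure-advection estimate x/v = 1880 d).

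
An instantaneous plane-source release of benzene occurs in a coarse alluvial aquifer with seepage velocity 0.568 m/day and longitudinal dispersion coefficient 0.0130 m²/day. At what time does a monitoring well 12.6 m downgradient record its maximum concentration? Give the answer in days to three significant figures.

For the 1D instantaneous-source solution, setting ∂C/∂t = 0 at fixed x gives v²t² + 2Dt − x² = 0, so t = (√(D² + v²x²) − D)/v².
√(D² + v²x²) = √(0.0130² + 0.568² × 12.6²) = 7.157; v² = 0.322624.
t = (7.157 − 0.0130)/0.322624 = 22.1 days (vs. the pure-advection estimate x/v = 22.2 d).

22.1 days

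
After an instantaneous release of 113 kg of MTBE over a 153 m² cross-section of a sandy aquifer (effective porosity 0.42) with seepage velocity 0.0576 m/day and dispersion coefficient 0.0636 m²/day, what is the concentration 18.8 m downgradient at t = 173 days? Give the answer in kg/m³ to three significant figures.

For an instantaneous plane source, C(x,t) = M/(n_e·A·√(4πDt)) · exp(−(x−vt)²/(4Dt)), with n_e·A the pore (flow) area.
Plume center vt = 0.0576 × 173 = 9.9648 m, so the well at 18.8 m is 8.8352 m downgradient of the peak.
√(4πDt) = 11.76 m, giving peak height M/(n_e·A·√(4πDt)) = 113/(0.42 × 153 × 11.76) = 0.1495 kg/m³.
(x−vt)²/(4Dt) = (8.8352)²/(4 × 0.0636 × 173) = 1.774; exp(−1.774) = 0.1697.
C = 0.1495 × 0.1697 = 0.0254 kg/m³.

0.0254 kg/m³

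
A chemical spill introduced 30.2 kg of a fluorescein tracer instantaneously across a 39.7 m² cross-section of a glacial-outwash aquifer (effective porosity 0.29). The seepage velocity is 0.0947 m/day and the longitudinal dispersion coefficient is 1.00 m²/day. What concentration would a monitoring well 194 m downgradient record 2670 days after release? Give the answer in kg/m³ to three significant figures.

For an instantaneous plane source, C(x,t) = M/(n_e·A·√(4πDt)) · exp(−(x−vt)²/(4Dt)), with n_e·A the pore (flow) area.
Plume center vt = 0.0947 × 2670 = 252.849 m, so the well at 194 m is 58.849 m upgradient of the peak.
√(4πDt) = 183.2 m, giving peak height M/(n_e·A·√(4πDt)) = 30.2/(0.29 × 39.7 × 183.2) = 0.01432 kg/m³.
(x−vt)²/(4Dt) = (-58.849)²/(4 × 1.00 × 2670) = 0.3243; exp(−0.3243) = 0.7230.
C = 0.01432 × 0.7230 = 0.0104 kg/m³.

0.0104 kg/m³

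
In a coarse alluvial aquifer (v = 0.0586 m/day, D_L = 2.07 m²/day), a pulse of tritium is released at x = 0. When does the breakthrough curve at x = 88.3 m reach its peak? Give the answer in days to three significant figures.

1020 days

For the 1D instantaneous-source solution, setting ∂C/∂t = 0 at fixed x gives v²t² + 2Dt − x² = 0, so t = (√(D² + v²x²) − D)/v².
√(D² + v²x²) = √(2.07² + 0.0586² × 88.3²) = 5.573; v² = 0.00343396.
t = (5.573 − 2.07)/0.00343396 = 1020 days (vs. the pure-advection estimate x/v = 1510 d).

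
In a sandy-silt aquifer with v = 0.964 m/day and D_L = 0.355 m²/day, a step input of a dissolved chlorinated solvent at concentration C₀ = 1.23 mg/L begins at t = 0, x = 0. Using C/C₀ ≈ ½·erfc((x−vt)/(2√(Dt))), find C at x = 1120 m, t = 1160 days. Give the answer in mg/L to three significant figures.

For a continuous step input, C/C₀ ≈ ½·erfc((x−vt)/(2√(Dt))).
vt = 0.964 × 1160 = 1118.24 m and 2√(Dt) = 2√(0.355 × 1160) = 40.59 m.
Argument (x−vt)/(2√(Dt)) = (1120 − 1118.24)/40.59 = 0.04336; ½·erfc(0.04336) = 0.4756.
C = 1.23 × 0.4756 = 0.585 mg/L.

0.585 mg/L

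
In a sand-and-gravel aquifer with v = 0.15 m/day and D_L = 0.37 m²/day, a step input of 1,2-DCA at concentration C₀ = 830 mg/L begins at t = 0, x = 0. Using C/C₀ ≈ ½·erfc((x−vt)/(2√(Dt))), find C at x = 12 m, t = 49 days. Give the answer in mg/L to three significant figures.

183 mg/L

For a continuous step input, C/C₀ ≈ ½·erfc((x−vt)/(2√(Dt))).
vt = 0.15 × 49 = 7.35 m and 2√(Dt) = 2√(0.37 × 49) = 8.516 m.
Argument (x−vt)/(2√(Dt)) = (12 − 7.35)/8.516 = 0.5460; ½·erfc(0.5460) = 0.2200.
C = 830 × 0.2200 = 183 mg/L.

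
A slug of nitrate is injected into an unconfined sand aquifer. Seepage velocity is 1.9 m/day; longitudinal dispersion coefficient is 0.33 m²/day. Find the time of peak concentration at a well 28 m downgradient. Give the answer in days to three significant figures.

14.6 days

For the 1D instantaneous-source solution, setting ∂C/∂t = 0 at fixed x gives v²t² + 2Dt − x² = 0, so t = (√(D² + v²x²) − D)/v².
√(D² + v²x²) = √(0.33² + 1.9² × 28²) = 53.20; v² = 3.61.
t = (53.20 − 0.33)/3.61 = 14.6 days (vs. the pure-advection estimate x/v = 14.7 d).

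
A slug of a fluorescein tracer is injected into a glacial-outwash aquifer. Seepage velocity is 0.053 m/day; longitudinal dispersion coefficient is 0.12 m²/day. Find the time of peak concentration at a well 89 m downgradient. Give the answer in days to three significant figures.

For the 1D instantaneous-source solution, setting ∂C/∂t = 0 at fixed x gives v²t² + 2Dt − x² = 0, so t = (√(D² + v²x²) − D)/v².
√(D² + v²x²) = √(0.12² + 0.053² × 89²) = 4.719; v² = 0.002809.
t = (4.719 − 0.12)/0.002809 = 1640 days (vs. the pure-advection estimate x/v = 1680 d).

1640 days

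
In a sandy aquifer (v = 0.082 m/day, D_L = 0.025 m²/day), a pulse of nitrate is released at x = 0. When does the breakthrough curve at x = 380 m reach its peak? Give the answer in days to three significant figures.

For the 1D instantaneous-source solution, setting ∂C/∂t = 0 at fixed x gives v²t² + 2Dt − x² = 0, so t = (√(D² + v²x²) − D)/v².
√(D² + v²x²) = √(0.025² + 0.082² × 380²) = 31.16; v² = 0.006724.
t = (31.16 − 0.025)/0.006724 = 4630 days (vs. the pure-advection estimate x/v = 4630 d).

4630 days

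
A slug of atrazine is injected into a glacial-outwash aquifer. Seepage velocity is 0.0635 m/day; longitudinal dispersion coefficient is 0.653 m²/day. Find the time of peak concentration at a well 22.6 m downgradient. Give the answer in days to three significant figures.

For the 1D instantaneous-source solution, setting ∂C/∂t = 0 at fixed x gives v²t² + 2Dt − x² = 0, so t = (√(D² + v²x²) − D)/v².
√(D² + v²x²) = √(0.653² + 0.0635² × 22.6²) = 1.577; v² = 0.00403225.
t = (1.577 − 0.653)/0.00403225 = 229 days (vs. the pure-advection estimate x/v = 356 d).

229 days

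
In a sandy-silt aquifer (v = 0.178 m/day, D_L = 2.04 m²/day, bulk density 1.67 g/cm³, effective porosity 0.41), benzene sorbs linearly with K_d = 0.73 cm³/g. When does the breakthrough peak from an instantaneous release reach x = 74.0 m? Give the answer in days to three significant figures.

Retardation factor R = 1 + ρ_b·K_d/n = 1 + 1.67 × 0.73/0.41 = 3.973.
Sorption retards both mechanisms: v_R = v/R = 0.04480 m/day, D_R = D/R = 0.5135 m²/day.
Peak time from v_R²t² + 2D_R t − x² = 0: t = (√(D_R² + v_R²x²) − D_R)/v_R².
√(D_R² + v_R²x²) = √(0.5135² + 0.04480² × 74.0²) = 3.355; v_R² = 0.002007.
t = (3.355 − 0.5135)/0.002007 = 1420 days.

1420 days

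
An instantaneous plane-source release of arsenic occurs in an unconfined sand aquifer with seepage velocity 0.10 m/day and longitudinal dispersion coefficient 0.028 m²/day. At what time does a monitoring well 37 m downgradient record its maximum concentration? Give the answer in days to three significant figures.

367 days

For the 1D instantaneous-source solution, setting ∂C/∂t = 0 at fixed x gives v²t² + 2Dt − x² = 0, so t = (√(D² + v²x²) − D)/v².
√(D² + v²x²) = √(0.028² + 0.10² × 37²) = 3.700; v² = 0.01.
t = (3.700 − 0.028)/0.01 = 367 days (vs. the pure-advection estimate x/v = 370 d).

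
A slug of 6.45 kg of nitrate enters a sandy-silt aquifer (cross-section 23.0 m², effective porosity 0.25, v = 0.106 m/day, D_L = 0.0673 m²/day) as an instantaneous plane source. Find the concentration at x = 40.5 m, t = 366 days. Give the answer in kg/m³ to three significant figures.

For an instantaneous plane source, C(x,t) = M/(n_e·A·√(4πDt)) · exp(−(x−vt)²/(4Dt)), with n_e·A the pore (flow) area.
Plume center vt = 0.106 × 366 = 38.796 m, so the well at 40.5 m is 1.704 m downgradient of the peak.
√(4πDt) = 17.59 m, giving peak height M/(n_e·A·√(4πDt)) = 6.45/(0.25 × 23.0 × 17.59) = 0.06377 kg/m³.
(x−vt)²/(4Dt) = (1.704)²/(4 × 0.0673 × 366) = 0.02947; exp(−0.02947) = 0.9710.
C = 0.06377 × 0.9710 = 0.0619 kg/m³.

0.0619 kg/m³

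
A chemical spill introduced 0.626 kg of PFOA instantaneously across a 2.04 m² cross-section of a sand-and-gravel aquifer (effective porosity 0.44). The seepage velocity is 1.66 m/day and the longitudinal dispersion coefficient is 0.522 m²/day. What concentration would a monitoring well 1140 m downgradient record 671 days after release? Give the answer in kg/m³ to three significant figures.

0.00645 kg/m³

For an instantaneous plane source, C(x,t) = M/(n_e·A·√(4πDt)) · exp(−(x−vt)²/(4Dt)), with n_e·A the pore (flow) area.
Plume center vt = 1.66 × 671 = 1113.86 m, so the well at 1140 m is 26.14 m downgradient of the peak.
√(4πDt) = 66.34 m, giving peak height M/(n_e·A·√(4πDt)) = 0.626/(0.44 × 2.04 × 66.34) = 0.01051 kg/m³.
(x−vt)²/(4Dt) = (26.14)²/(4 × 0.522 × 671) = 0.4877; exp(−0.4877) = 0.6140.
C = 0.01051 × 0.6140 = 0.00645 kg/m³.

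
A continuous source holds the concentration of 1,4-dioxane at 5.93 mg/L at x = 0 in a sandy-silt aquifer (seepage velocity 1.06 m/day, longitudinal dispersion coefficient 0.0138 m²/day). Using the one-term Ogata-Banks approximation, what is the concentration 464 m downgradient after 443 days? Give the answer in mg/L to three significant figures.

For a continuous step input, C/C₀ ≈ ½·erfc((x−vt)/(2√(Dt))).
vt = 1.06 × 443 = 469.58 m and 2√(Dt) = 2√(0.0138 × 443) = 4.945 m.
Argument (x−vt)/(2√(Dt)) = (464 − 469.58)/4.945 = -1.128; ½·erfc(-1.128) = 0.9447.
C = 5.93 × 0.9447 = 5.60 mg/L.

5.60 mg/L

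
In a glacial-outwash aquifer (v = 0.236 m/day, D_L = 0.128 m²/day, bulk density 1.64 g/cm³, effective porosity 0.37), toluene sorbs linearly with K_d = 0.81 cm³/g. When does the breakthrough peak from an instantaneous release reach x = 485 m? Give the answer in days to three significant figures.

Retardation factor R = 1 + ρ_b·K_d/n = 1 + 1.64 × 0.81/0.37 = 4.590.
Sorption retards both mechanisms: v_R = v/R = 0.05142 m/day, D_R = D/R = 0.02789 m²/day.
Peak time from v_R²t² + 2D_R t − x² = 0: t = (√(D_R² + v_R²x²) − D_R)/v_R².
√(D_R² + v_R²x²) = √(0.02789² + 0.05142² × 485²) = 24.94; v_R² = 0.002644.
t = (24.94 − 0.02789)/0.002644 = 9420 days.

9420 days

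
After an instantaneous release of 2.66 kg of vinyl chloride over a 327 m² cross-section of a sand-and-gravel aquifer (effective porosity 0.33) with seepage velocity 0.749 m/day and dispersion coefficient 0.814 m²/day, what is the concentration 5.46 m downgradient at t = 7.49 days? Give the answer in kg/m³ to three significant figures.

For an instantaneous plane source, C(x,t) = M/(n_e·A·√(4πDt)) · exp(−(x−vt)²/(4Dt)), with n_e·A the pore (flow) area.
Plume center vt = 0.749 × 7.49 = 5.61001 m, so the well at 5.46 m is 0.15001 m upgradient of the peak.
√(4πDt) = 8.753 m, giving peak height M/(n_e·A·√(4πDt)) = 2.66/(0.33 × 327 × 8.753) = 0.002816 kg/m³.
(x−vt)²/(4Dt) = (-0.15001)²/(4 × 0.814 × 7.49) = 0.0009227; exp(−0.0009227) = 0.9991.
C = 0.002816 × 0.9991 = 0.00281 kg/m³.

0.00281 kg/m³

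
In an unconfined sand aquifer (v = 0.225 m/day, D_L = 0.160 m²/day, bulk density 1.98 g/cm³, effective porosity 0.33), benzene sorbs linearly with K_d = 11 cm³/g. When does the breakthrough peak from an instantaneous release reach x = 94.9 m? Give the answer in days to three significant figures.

Retardation factor R = 1 + ρ_b·K_d/n = 1 + 1.98 × 11/0.33 = 67.00.
Sorption retards both mechanisms: v_R = v/R = 0.003358 m/day, D_R = D/R = 0.002388 m²/day.
Peak time from v_R²t² + 2D_R t − x² = 0: t = (√(D_R² + v_R²x²) − D_R)/v_R².
√(D_R² + v_R²x²) = √(0.002388² + 0.003358² × 94.9²) = 0.3187; v_R² = 1.128e-05.
t = (0.3187 − 0.002388)/1.128e-05 = 28000 days.

28000 days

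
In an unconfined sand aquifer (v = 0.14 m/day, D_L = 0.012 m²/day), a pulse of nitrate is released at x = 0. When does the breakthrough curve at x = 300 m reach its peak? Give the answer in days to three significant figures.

For the 1D instantaneous-source solution, setting ∂C/∂t = 0 at fixed x gives v²t² + 2Dt − x² = 0, so t = (√(D² + v²x²) − D)/v².
√(D² + v²x²) = √(0.012² + 0.14² × 300²) = 42.00; v² = 0.0196.
t = (42.00 − 0.012)/0.0196 = 2140 days (vs. the pure-advection estimate x/v = 2140 d).

2140 days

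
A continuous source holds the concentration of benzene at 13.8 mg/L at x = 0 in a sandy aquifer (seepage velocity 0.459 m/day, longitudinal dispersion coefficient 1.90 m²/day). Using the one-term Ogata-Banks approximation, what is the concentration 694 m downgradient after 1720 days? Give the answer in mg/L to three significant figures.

12.2 mg/L

For a continuous step input, C/C₀ ≈ ½·erfc((x−vt)/(2√(Dt))).
vt = 0.459 × 1720 = 789.48 m and 2√(Dt) = 2√(1.90 × 1720) = 114.3 m.
Argument (x−vt)/(2√(Dt)) = (694 − 789.48)/114.3 = -0.8353; ½·erfc(-0.8353) = 0.8813.
C = 13.8 × 0.8813 = 12.2 mg/L.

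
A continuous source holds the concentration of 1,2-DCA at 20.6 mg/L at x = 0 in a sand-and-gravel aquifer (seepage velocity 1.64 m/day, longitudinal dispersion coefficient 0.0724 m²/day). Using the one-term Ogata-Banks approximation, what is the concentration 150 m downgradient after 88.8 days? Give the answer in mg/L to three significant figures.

2.30 mg/L

For a continuous step input, C/C₀ ≈ ½·erfc((x−vt)/(2√(Dt))).
vt = 1.64 × 88.8 = 145.632 m and 2√(Dt) = 2√(0.0724 × 88.8) = 5.071 m.
Argument (x−vt)/(2√(Dt)) = (150 − 145.632)/5.071 = 0.8614; ½·erfc(0.8614) = 0.1116.
C = 20.6 × 0.1116 = 2.30 mg/L.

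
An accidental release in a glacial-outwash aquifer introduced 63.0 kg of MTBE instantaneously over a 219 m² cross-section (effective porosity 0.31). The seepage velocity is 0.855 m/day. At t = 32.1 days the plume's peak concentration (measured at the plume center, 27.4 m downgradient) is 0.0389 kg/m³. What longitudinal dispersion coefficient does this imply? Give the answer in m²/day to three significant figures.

1.41 m²/day

At the plume center C_max = M/(n_e·A·√(4πDt)), so D = M²/(4πt·(n_e·A·C_max)²).
n_e·A·C_max = 0.31 × 219 × 0.0389 = 2.641 kg/m.
D = 63.0²/(4π × 32.1 × 2.641²) = 1.41 m²/day.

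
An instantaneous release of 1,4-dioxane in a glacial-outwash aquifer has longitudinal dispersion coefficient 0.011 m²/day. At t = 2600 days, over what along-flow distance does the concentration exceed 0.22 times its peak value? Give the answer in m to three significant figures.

The plume is Gaussian with σ = √(2Dt) = √(2 × 0.011 × 2600) = 7.563 m.
C/C_peak = exp(−Δx²/(2σ²)) = 0.22 ⇒ Δx = σ·√(−2 ln 0.22) = 7.563 × 1.740 = 13.16 m.
Width = 2Δx = 26.3 m.

26.3 m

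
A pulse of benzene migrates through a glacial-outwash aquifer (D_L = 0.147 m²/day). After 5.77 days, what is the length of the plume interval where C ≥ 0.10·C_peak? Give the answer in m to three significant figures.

5.59 m

The plume is Gaussian with σ = √(2Dt) = √(2 × 0.147 × 5.77) = 1.302 m.
C/C_peak = exp(−Δx²/(2σ²)) = 0.10 ⇒ Δx = σ·√(−2 ln 0.10) = 1.302 × 2.146 = 2.794 m.
Width = 2Δx = 5.59 m.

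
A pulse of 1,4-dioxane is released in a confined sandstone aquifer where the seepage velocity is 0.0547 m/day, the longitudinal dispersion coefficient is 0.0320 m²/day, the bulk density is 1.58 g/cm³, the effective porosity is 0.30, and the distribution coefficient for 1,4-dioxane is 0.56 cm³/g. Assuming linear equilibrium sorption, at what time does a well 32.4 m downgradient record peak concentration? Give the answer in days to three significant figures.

2300 days

Retardation factor R = 1 + ρ_b·K_d/n = 1 + 1.58 × 0.56/0.30 = 3.949.
Sorption retards both mechanisms: v_R = v/R = 0.01385 m/day, D_R = D/R = 0.008103 m²/day.
Peak time from v_R²t² + 2D_R t − x² = 0: t = (√(D_R² + v_R²x²) − D_R)/v_R².
√(D_R² + v_R²x²) = √(0.008103² + 0.01385² × 32.4²) = 0.4488; v_R² = 0.0001918.
t = (0.4488 − 0.008103)/0.0001918 = 2300 days.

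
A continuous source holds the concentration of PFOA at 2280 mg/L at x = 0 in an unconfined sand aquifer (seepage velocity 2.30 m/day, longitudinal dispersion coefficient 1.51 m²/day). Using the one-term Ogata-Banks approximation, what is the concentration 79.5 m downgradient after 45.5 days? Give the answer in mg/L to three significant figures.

2240 mg/L

For a continuous step input, C/C₀ ≈ ½·erfc((x−vt)/(2√(Dt))).
vt = 2.30 × 45.5 = 104.65 m and 2√(Dt) = 2√(1.51 × 45.5) = 16.58 m.
Argument (x−vt)/(2√(Dt)) = (79.5 − 104.65)/16.58 = -1.517; ½·erfc(-1.517) = 0.9840.
C = 2280 × 0.9840 = 2240 mg/L.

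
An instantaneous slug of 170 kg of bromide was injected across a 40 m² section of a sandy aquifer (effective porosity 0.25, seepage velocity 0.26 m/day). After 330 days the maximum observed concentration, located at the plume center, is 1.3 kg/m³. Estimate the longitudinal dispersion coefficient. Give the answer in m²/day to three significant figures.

0.0412 m²/day

At the plume center C_max = M/(n_e·A·√(4πDt)), so D = M²/(4πt·(n_e·A·C_max)²).
n_e·A·C_max = 0.25 × 40 × 1.3 = 13.00 kg/m.
D = 170²/(4π × 330 × 13.00²) = 0.0412 m²/day.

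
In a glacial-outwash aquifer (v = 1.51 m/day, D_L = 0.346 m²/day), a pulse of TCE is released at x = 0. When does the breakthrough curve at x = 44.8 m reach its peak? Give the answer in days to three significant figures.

29.5 days

For the 1D instantaneous-source solution, setting ∂C/∂t = 0 at fixed x gives v²t² + 2Dt − x² = 0, so t = (√(D² + v²x²) − D)/v².
√(D² + v²x²) = √(0.346² + 1.51² × 44.8²) = 67.65; v² = 2.2801.
t = (67.65 − 0.346)/2.2801 = 29.5 days (vs. the pure-advection estimate x/v = 29.7 d).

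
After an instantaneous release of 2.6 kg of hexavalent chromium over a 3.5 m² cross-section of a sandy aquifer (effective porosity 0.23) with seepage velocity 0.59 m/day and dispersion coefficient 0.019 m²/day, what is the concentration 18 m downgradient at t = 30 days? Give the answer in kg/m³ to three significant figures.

For an instantaneous plane source, C(x,t) = M/(n_e·A·√(4πDt)) · exp(−(x−vt)²/(4Dt)), with n_e·A the pore (flow) area.
Plume center vt = 0.59 × 30 = 17.7 m, so the well at 18 m is 0.3 m downgradient of the peak.
√(4πDt) = 2.676 m, giving peak height M/(n_e·A·√(4πDt)) = 2.6/(0.23 × 3.5 × 2.676) = 1.207 kg/m³.
(x−vt)²/(4Dt) = (0.3)²/(4 × 0.019 × 30) = 0.03947; exp(−0.03947) = 0.9613.
C = 1.207 × 0.9613 = 1.16 kg/m³.

1.16 kg/m³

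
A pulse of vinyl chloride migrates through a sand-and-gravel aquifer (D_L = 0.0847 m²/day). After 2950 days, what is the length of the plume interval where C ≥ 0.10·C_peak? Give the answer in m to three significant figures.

95.9 m

The plume is Gaussian with σ = √(2Dt) = √(2 × 0.0847 × 2950) = 22.35 m.
C/C_peak = exp(−Δx²/(2σ²)) = 0.10 ⇒ Δx = σ·√(−2 ln 0.10) = 22.35 × 2.146 = 47.96 m.
Width = 2Δx = 95.9 m.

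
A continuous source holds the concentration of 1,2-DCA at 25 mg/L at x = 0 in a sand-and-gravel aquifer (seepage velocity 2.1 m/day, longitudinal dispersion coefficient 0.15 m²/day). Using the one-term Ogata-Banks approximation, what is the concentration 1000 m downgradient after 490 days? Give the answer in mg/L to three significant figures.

For a continuous step input, C/C₀ ≈ ½·erfc((x−vt)/(2√(Dt))).
vt = 2.1 × 490 = 1029 m and 2√(Dt) = 2√(0.15 × 490) = 17.15 m.
Argument (x−vt)/(2√(Dt)) = (1000 − 1029)/17.15 = -1.691; ½·erfc(-1.691) = 0.9916.
C = 25 × 0.9916 = 24.8 mg/L.

24.8 mg/L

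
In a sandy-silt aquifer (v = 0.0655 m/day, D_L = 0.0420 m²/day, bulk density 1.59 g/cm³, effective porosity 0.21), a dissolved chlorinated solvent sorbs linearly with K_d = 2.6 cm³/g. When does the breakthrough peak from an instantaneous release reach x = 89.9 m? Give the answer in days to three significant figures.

28200 days

Retardation factor R = 1 + ρ_b·K_d/n = 1 + 1.59 × 2.6/0.21 = 20.69.
Sorption retards both mechanisms: v_R = v/R = 0.003166 m/day, D_R = D/R = 0.002030 m²/day.
Peak time from v_R²t² + 2D_R t − x² = 0: t = (√(D_R² + v_R²x²) − D_R)/v_R².
√(D_R² + v_R²x²) = √(0.002030² + 0.003166² × 89.9²) = 0.2846; v_R² = 1.002e-05.
t = (0.2846 − 0.002030)/1.002e-05 = 28200 days.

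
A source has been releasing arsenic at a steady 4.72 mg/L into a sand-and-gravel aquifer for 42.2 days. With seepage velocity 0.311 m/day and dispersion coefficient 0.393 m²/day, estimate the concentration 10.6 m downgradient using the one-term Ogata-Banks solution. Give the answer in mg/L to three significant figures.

For a continuous step input, C/C₀ ≈ ½·erfc((x−vt)/(2√(Dt))).
vt = 0.311 × 42.2 = 13.1242 m and 2√(Dt) = 2√(0.393 × 42.2) = 8.145 m.
Argument (x−vt)/(2√(Dt)) = (10.6 − 13.1242)/8.145 = -0.3099; ½·erfc(-0.3099) = 0.6694.
C = 4.72 × 0.6694 = 3.16 mg/L.

3.16 mg/L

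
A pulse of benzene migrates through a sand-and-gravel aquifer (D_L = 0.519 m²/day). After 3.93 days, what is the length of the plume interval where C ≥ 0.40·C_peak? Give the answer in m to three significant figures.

The plume is Gaussian with σ = √(2Dt) = √(2 × 0.519 × 3.93) = 2.020 m.
C/C_peak = exp(−Δx²/(2σ²)) = 0.40 ⇒ Δx = σ·√(−2 ln 0.40) = 2.020 × 1.354 = 2.735 m.
Width = 2Δx = 5.47 m.

5.47 m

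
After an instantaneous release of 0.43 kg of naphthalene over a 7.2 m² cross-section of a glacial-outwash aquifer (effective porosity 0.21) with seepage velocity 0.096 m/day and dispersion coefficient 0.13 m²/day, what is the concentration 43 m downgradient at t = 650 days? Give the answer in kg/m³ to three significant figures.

0.00287 kg/m³

For an instantaneous plane source, C(x,t) = M/(n_e·A·√(4πDt)) · exp(−(x−vt)²/(4Dt)), with n_e·A the pore (flow) area.
Plume center vt = 0.096 × 650 = 62.4 m, so the well at 43 m is 19.4 m upgradient of the peak.
√(4πDt) = 32.59 m, giving peak height M/(n_e·A·√(4πDt)) = 0.43/(0.21 × 7.2 × 32.59) = 0.008726 kg/m³.
(x−vt)²/(4Dt) = (-19.4)²/(4 × 0.13 × 650) = 1.113; exp(−1.113) = 0.3286.
C = 0.008726 × 0.3286 = 0.00287 kg/m³.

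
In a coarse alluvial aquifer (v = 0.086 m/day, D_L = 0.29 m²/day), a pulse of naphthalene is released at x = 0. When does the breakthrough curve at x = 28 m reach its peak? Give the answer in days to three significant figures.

289 days

For the 1D instantaneous-source solution, setting ∂C/∂t = 0 at fixed x gives v²t² + 2Dt − x² = 0, so t = (√(D² + v²x²) − D)/v².
√(D² + v²x²) = √(0.29² + 0.086² × 28²) = 2.425; v² = 0.007396.
t = (2.425 − 0.29)/0.007396 = 289 days (vs. the pure-advection estimate x/v = 326 d).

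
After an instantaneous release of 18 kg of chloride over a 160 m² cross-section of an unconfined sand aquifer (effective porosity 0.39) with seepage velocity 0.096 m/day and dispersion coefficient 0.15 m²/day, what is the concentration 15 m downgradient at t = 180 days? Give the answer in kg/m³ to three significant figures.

For an instantaneous plane source, C(x,t) = M/(n_e·A·√(4πDt)) · exp(−(x−vt)²/(4Dt)), with n_e·A the pore (flow) area.
Plume center vt = 0.096 × 180 = 17.28 m, so the well at 15 m is 2.28 m upgradient of the peak.
√(4πDt) = 18.42 m, giving peak height M/(n_e·A·√(4πDt)) = 18/(0.39 × 160 × 18.42) = 0.01566 kg/m³.
(x−vt)²/(4Dt) = (-2.28)²/(4 × 0.15 × 180) = 0.04813; exp(−0.04813) = 0.9530.
C = 0.01566 × 0.9530 = 0.0149 kg/m³.

0.0149 kg/m³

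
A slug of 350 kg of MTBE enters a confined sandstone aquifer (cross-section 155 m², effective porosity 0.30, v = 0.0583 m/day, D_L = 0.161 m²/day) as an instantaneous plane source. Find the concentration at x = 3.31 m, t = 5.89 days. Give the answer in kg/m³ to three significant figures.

0.214 kg/m³

For an instantaneous plane source, C(x,t) = M/(n_e·A·√(4πDt)) · exp(−(x−vt)²/(4Dt)), with n_e·A the pore (flow) area.
Plume center vt = 0.0583 × 5.89 = 0.343387 m, so the well at 3.31 m is 2.966613 m downgradient of the peak.
√(4πDt) = 3.452 m, giving peak height M/(n_e·A·√(4πDt)) = 350/(0.30 × 155 × 3.452) = 2.180 kg/m³.
(x−vt)²/(4Dt) = (2.966613)²/(4 × 0.161 × 5.89) = 2.320; exp(−2.320) = 0.09827.
C = 2.180 × 0.09827 = 0.214 kg/m³.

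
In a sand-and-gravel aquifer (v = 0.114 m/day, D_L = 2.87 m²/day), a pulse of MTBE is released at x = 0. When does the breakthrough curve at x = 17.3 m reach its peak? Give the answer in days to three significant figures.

For the 1D instantaneous-source solution, setting ∂C/∂t = 0 at fixed x gives v²t² + 2Dt − x² = 0, so t = (√(D² + v²x²) − D)/v².
√(D² + v²x²) = √(2.87² + 0.114² × 17.3²) = 3.482; v² = 0.012996.
t = (3.482 − 2.87)/0.012996 = 47.1 days (vs. the pure-advection estimate x/v = 152 d).

47.1 days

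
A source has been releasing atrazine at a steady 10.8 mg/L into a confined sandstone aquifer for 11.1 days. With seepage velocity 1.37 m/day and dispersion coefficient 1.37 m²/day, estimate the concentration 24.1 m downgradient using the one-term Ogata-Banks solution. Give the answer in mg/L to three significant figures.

For a continuous step input, C/C₀ ≈ ½·erfc((x−vt)/(2√(Dt))).
vt = 1.37 × 11.1 = 15.207 m and 2√(Dt) = 2√(1.37 × 11.1) = 7.799 m.
Argument (x−vt)/(2√(Dt)) = (24.1 − 15.207)/7.799 = 1.140; ½·erfc(1.140) = 0.05346.
C = 10.8 × 0.05346 = 0.577 mg/L.

0.577 mg/L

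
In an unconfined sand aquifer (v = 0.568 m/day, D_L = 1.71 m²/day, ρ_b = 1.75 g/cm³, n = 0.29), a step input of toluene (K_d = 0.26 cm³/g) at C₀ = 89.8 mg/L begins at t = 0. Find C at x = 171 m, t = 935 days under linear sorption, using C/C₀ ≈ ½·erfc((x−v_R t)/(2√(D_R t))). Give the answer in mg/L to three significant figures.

75.8 mg/L

Retardation factor R = 1 + ρ_b·K_d/n = 1 + 1.75 × 0.26/0.29 = 2.569.
Sorption retards both mechanisms: v_R = v/R = 0.2211 m/day, D_R = D/R = 0.6656 m²/day.
v_R·t = 0.2211 × 935 = 206.7285 m; 2√(D_R t) = 49.89 m; argument = (171 − 206.7285)/49.89 = -0.7161.
C = C₀ × ½·erfc(-0.7161) = 89.8 × 0.8444 = 75.8 mg/L.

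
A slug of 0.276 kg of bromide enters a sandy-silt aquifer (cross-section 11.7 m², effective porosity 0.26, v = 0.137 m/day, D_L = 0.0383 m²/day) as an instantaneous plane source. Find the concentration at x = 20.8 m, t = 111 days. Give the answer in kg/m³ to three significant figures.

0.00197 kg/m³

For an instantaneous plane source, C(x,t) = M/(n_e·A·√(4πDt)) · exp(−(x−vt)²/(4Dt)), with n_e·A the pore (flow) area.
Plume center vt = 0.137 × 111 = 15.207 m, so the well at 20.8 m is 5.593 m downgradient of the peak.
√(4πDt) = 7.309 m, giving peak height M/(n_e·A·√(4πDt)) = 0.276/(0.26 × 11.7 × 7.309) = 0.01241 kg/m³.
(x−vt)²/(4Dt) = (5.593)²/(4 × 0.0383 × 111) = 1.840; exp(−1.840) = 0.1588.
C = 0.01241 × 0.1588 = 0.00197 kg/m³.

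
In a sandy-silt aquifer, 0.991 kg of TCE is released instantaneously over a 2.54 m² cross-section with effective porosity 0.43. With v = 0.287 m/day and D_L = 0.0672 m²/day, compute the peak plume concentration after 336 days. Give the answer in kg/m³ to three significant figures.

0.0539 kg/m³

The peak of an instantaneous 1D plume sits at x = vt; there the Gaussian factor is 1 and C_max = M/(n_e·A·√(4πDt)), where n_e·A is the pore area the mass is dissolved in.
√(4πDt) = √(4π × 0.0672 × 336) = 16.84 m, so C_max = 0.991/(0.43 × 2.54 × 16.84) = 0.0539 kg/m³.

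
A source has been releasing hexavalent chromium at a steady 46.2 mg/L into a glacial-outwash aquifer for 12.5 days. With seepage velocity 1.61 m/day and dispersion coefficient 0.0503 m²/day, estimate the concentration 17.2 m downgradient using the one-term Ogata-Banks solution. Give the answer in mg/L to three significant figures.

46.0 mg/L

For a continuous step input, C/C₀ ≈ ½·erfc((x−vt)/(2√(Dt))).
vt = 1.61 × 12.5 = 20.125 m and 2√(Dt) = 2√(0.0503 × 12.5) = 1.586 m.
Argument (x−vt)/(2√(Dt)) = (17.2 − 20.125)/1.586 = -1.844; ½·erfc(-1.844) = 0.9954.
C = 46.2 × 0.9954 = 46.0 mg/L.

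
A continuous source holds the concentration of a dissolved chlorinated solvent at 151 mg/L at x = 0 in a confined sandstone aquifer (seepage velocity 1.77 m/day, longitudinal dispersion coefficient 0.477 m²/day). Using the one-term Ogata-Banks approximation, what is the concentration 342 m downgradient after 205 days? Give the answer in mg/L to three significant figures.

141 mg/L

For a continuous step input, C/C₀ ≈ ½·erfc((x−vt)/(2√(Dt))).
vt = 1.77 × 205 = 362.85 m and 2√(Dt) = 2√(0.477 × 205) = 19.78 m.
Argument (x−vt)/(2√(Dt)) = (342 − 362.85)/19.78 = -1.054; ½·erfc(-1.054) = 0.9320.
C = 151 × 0.9320 = 141 mg/L.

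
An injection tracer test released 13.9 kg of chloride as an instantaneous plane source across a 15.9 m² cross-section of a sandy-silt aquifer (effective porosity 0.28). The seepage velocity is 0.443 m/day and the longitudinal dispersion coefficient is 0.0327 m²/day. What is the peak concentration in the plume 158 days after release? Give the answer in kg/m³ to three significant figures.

0.387 kg/m³

The peak of an instantaneous 1D plume sits at x = vt; there the Gaussian factor is 1 and C_max = M/(n_e·A·√(4πDt)), where n_e·A is the pore area the mass is dissolved in.
√(4πDt) = √(4π × 0.0327 × 158) = 8.058 m, so C_max = 13.9/(0.28 × 15.9 × 8.058) = 0.387 kg/m³.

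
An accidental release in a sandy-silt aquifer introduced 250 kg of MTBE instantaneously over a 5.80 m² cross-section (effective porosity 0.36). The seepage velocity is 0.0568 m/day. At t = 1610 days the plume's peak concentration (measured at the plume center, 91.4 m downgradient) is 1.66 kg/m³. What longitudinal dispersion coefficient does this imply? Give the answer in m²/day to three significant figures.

At the plume center C_max = M/(n_e·A·√(4πDt)), so D = M²/(4πt·(n_e·A·C_max)²).
n_e·A·C_max = 0.36 × 5.80 × 1.66 = 3.466 kg/m.
D = 250²/(4π × 1610 × 3.466²) = 0.257 m²/day.

0.257 m²/day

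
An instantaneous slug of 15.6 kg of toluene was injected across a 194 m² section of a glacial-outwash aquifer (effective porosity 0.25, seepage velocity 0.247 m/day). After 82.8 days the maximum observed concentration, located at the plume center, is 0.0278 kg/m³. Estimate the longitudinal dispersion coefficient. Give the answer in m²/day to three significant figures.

0.129 m²/day

At the plume center C_max = M/(n_e·A·√(4πDt)), so D = M²/(4πt·(n_e·A·C_max)²).
n_e·A·C_max = 0.25 × 194 × 0.0278 = 1.348 kg/m.
D = 15.6²/(4π × 82.8 × 1.348²) = 0.129 m²/day.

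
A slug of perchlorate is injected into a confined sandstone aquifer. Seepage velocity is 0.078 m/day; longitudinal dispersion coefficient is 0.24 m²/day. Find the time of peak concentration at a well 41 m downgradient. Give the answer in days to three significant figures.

488 days

For the 1D instantaneous-source solution, setting ∂C/∂t = 0 at fixed x gives v²t² + 2Dt − x² = 0, so t = (√(D² + v²x²) − D)/v².
√(D² + v²x²) = √(0.24² + 0.078² × 41²) = 3.207; v² = 0.006084.
t = (3.207 − 0.24)/0.006084 = 488 days (vs. the pure-advection estimate x/v = 526 d).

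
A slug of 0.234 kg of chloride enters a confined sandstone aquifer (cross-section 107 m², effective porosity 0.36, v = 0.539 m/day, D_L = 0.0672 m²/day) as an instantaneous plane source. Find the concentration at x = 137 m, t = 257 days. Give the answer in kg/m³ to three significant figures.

0.000399 kg/m³

For an instantaneous plane source, C(x,t) = M/(n_e·A·√(4πDt)) · exp(−(x−vt)²/(4Dt)), with n_e·A the pore (flow) area.
Plume center vt = 0.539 × 257 = 138.523 m, so the well at 137 m is 1.523 m upgradient of the peak.
√(4πDt) = 14.73 m, giving peak height M/(n_e·A·√(4πDt)) = 0.234/(0.36 × 107 × 14.73) = 0.0004124 kg/m³.
(x−vt)²/(4Dt) = (-1.523)²/(4 × 0.0672 × 257) = 0.03358; exp(−0.03358) = 0.9670.
C = 0.0004124 × 0.9670 = 0.000399 kg/m³.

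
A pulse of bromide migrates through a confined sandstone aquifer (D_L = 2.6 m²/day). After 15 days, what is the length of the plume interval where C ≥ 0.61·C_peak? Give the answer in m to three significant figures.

17.6 m

The plume is Gaussian with σ = √(2Dt) = √(2 × 2.6 × 15) = 8.832 m.
C/C_peak = exp(−Δx²/(2σ²)) = 0.61 ⇒ Δx = σ·√(−2 ln 0.61) = 8.832 × 0.9943 = 8.782 m.
Width = 2Δx = 17.6 m.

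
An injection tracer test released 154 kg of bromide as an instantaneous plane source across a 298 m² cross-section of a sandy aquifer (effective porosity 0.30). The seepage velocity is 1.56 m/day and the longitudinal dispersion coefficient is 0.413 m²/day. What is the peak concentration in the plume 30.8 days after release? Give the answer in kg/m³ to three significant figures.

0.136 kg/m³

The peak of an instantaneous 1D plume sits at x = vt; there the Gaussian factor is 1 and C_max = M/(n_e·A·√(4πDt)), where n_e·A is the pore area the mass is dissolved in.
√(4πDt) = √(4π × 0.413 × 30.8) = 12.64 m, so C_max = 154/(0.30 × 298 × 12.64) = 0.136 kg/m³.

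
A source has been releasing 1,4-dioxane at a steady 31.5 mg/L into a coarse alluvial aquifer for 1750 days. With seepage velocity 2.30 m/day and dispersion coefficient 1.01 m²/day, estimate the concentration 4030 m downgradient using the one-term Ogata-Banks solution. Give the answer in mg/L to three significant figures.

14.7 mg/L

For a continuous step input, C/C₀ ≈ ½·erfc((x−vt)/(2√(Dt))).
vt = 2.30 × 1750 = 4025 m and 2√(Dt) = 2√(1.01 × 1750) = 84.08 m.
Argument (x−vt)/(2√(Dt)) = (4030 − 4025)/84.08 = 0.05947; ½·erfc(0.05947) = 0.4665.
C = 31.5 × 0.4665 = 14.7 mg/L.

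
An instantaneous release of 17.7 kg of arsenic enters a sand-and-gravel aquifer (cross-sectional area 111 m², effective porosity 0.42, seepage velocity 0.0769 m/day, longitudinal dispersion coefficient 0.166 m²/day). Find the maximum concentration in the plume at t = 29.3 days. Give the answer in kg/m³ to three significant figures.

0.0486 kg/m³

The peak of an instantaneous 1D plume sits at x = vt; there the Gaussian factor is 1 and C_max = M/(n_e·A·√(4πDt)), where n_e·A is the pore area the mass is dissolved in.
√(4πDt) = √(4π × 0.166 × 29.3) = 7.818 m, so C_max = 17.7/(0.42 × 111 × 7.818) = 0.0486 kg/m³.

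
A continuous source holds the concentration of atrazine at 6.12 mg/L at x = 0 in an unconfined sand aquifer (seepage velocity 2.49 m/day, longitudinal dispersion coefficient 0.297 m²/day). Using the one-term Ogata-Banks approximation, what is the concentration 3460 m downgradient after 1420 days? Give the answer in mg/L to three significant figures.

For a continuous step input, C/C₀ ≈ ½·erfc((x−vt)/(2√(Dt))).
vt = 2.49 × 1420 = 3535.8 m and 2√(Dt) = 2√(0.297 × 1420) = 41.07 m.
Argument (x−vt)/(2√(Dt)) = (3460 − 3535.8)/41.07 = -1.846; ½·erfc(-1.846) = 0.9955.
C = 6.12 × 0.9955 = 6.09 mg/L.

6.09 mg/L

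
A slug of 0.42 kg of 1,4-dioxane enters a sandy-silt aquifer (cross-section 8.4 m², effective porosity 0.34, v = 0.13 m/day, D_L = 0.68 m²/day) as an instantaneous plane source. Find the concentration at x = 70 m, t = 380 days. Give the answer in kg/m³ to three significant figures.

0.00171 kg/m³

For an instantaneous plane source, C(x,t) = M/(n_e·A·√(4πDt)) · exp(−(x−vt)²/(4Dt)), with n_e·A the pore (flow) area.
Plume center vt = 0.13 × 380 = 49.4 m, so the well at 70 m is 20.6 m downgradient of the peak.
√(4πDt) = 56.98 m, giving peak height M/(n_e·A·√(4πDt)) = 0.42/(0.34 × 8.4 × 56.98) = 0.002581 kg/m³.
(x−vt)²/(4Dt) = (20.6)²/(4 × 0.68 × 380) = 0.4106; exp(−0.4106) = 0.6633.
C = 0.002581 × 0.6633 = 0.00171 kg/m³.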